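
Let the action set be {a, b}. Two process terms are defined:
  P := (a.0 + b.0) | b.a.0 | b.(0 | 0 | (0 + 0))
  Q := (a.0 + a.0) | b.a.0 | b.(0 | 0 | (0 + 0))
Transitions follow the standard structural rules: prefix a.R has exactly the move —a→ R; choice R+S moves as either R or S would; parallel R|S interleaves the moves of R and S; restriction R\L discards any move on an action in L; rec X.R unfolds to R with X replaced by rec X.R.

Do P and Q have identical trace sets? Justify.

LTS(P): 12 reachable states
  s0 = (a.0 + b.0) | b.a.0 | b.(0 | 0 | (0 + 0)) :: =a=> s1, =b=> s1, =b=> s2, =b=> s3
  s1 = 0 | b.a.0 | b.(0 | 0 | (0 + 0)) :: =b=> s4, =b=> s5
  s2 = (a.0 + b.0) | a.0 | b.(0 | 0 | (0 + 0)) :: =a=> s4, =a=> s6, =b=> s4, =b=> s7
  s3 = (a.0 + b.0) | b.a.0 | (0 | 0 | (0 + 0)) :: =a=> s5, =b=> s5, =b=> s7
  s4 = 0 | a.0 | b.(0 | 0 | (0 + 0)) :: =a=> s8, =b=> s9
  s5 = 0 | b.a.0 | (0 | 0 | (0 + 0)) :: =b=> s9
  s6 = (a.0 + b.0) | 0 | b.(0 | 0 | (0 + 0)) :: =a=> s8, =b=> s10, =b=> s8
  s7 = (a.0 + b.0) | a.0 | (0 | 0 | (0 + 0)) :: =a=> s10, =a=> s9, =b=> s9
  s8 = 0 | 0 | b.(0 | 0 | (0 + 0)) :: =b=> s11
  s9 = 0 | a.0 | (0 | 0 | (0 + 0)) :: =a=> s11
  s10 = (a.0 + b.0) | 0 | (0 | 0 | (0 + 0)) :: =a=> s11, =b=> s11
  s11 = 0 | 0 | (0 | 0 | (0 + 0)) :: ·
LTS(Q): 12 reachable states
  t0 = (a.0 + a.0) | b.a.0 | b.(0 | 0 | (0 + 0)) :: =a=> t1, =b=> t2, =b=> t3
  t1 = 0 | b.a.0 | b.(0 | 0 | (0 + 0)) :: =b=> t4, =b=> t5
  t2 = (a.0 + a.0) | a.0 | b.(0 | 0 | (0 + 0)) :: =a=> t4, =a=> t6, =b=> t7
  t3 = (a.0 + a.0) | b.a.0 | (0 | 0 | (0 + 0)) :: =a=> t5, =b=> t7
  t4 = 0 | a.0 | b.(0 | 0 | (0 + 0)) :: =a=> t8, =b=> t9
  t5 = 0 | b.a.0 | (0 | 0 | (0 + 0)) :: =b=> t9
  t6 = (a.0 + a.0) | 0 | b.(0 | 0 | (0 + 0)) :: =a=> t8, =b=> t10
  t7 = (a.0 + a.0) | a.0 | (0 | 0 | (0 + 0)) :: =a=> t10, =a=> t9
  t8 = 0 | 0 | b.(0 | 0 | (0 + 0)) :: =b=> t11
  t9 = 0 | a.0 | (0 | 0 | (0 + 0)) :: =a=> t11
  t10 = (a.0 + a.0) | 0 | (0 | 0 | (0 + 0)) :: =a=> t11
  t11 = 0 | 0 | (0 | 0 | (0 + 0)) :: ·
Trace ⟨bbb⟩ through P, begin at {s0}:
  after b @ step 1: {s1, s2, s3}
  after b @ step 2: {s4, s5, s7}
  after b @ step 3: {s9}
  ✓ P
Trace ⟨bbb⟩ through Q, begin at {t0}:
  after b @ step 1: {t2, t3}
  after b @ step 2: {t7}
  after b @ step 3: ∅  — Q cannot continue

NO — witness ⟨bbb⟩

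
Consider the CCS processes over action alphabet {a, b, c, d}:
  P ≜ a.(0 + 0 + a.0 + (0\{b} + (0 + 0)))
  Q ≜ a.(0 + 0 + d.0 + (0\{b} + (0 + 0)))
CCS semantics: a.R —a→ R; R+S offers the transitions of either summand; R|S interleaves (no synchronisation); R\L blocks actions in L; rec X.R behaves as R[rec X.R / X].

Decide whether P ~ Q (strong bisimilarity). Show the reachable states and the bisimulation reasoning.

Reachable graph of P (3 states):
  m0 = a.(0 + 0 + a.0 + (0\{b} + (0 + 0))) :: —a→ m1
  m1 = 0 + 0 + a.0 + (0\{b} + (0 + 0)) :: —a→ m2
  m2 = 0 :: (no moves)
Reachable graph of Q (3 states):
  n0 = a.(0 + 0 + d.0 + (0\{b} + (0 + 0))) :: —a→ n1
  n1 = 0 + 0 + d.0 + (0\{b} + (0 + 0)) :: —d→ n2
  n2 = 0 :: (no moves)
Coarsest stable partition (strong bisimilarity classes):
  B0 = {m0}
  B1 = {m1}
  B2 = {m2, n2}
  B3 = {n0}
  B4 = {n1}
m0 ∈ B0, n0 ∈ B3 → different blocks

P ≁ Q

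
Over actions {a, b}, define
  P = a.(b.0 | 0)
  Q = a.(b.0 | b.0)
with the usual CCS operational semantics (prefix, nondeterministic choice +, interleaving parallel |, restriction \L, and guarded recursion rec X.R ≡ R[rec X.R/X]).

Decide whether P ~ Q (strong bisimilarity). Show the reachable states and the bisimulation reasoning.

not bisimilar

Reachable graph of P (3 states):
  u0 = a.(b.0 | 0) has moves ··a··> u1
  u1 = b.0 | 0 has moves ··b··> u2
  u2 = 0 | 0 has moves (no moves)
Reachable graph of Q (5 states):
  v0 = a.(b.0 | b.0) has moves ··a··> v1
  v1 = b.0 | b.0 has moves ··b··> v2, ··b··> v3
  v2 = 0 | b.0 has moves ··b··> v4
  v3 = b.0 | 0 has moves ··b··> v4
  v4 = 0 | 0 has moves (no moves)
Bisimilarity quotient blocks:
  B0 = {u0}
  B1 = {u1, v2, v3}
  B2 = {u2, v4}
  B3 = {v0}
  B4 = {v1}
u0 ∈ B0, v0 ∈ B3 → different blocks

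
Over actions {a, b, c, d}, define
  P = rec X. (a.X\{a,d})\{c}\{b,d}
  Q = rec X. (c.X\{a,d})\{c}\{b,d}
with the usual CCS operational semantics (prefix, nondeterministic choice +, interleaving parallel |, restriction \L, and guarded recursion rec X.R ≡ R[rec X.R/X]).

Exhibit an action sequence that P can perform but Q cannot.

a

Reachable graph of P (2 states):
  s0 = rec X. (a.X\{a,d})\{c}\{b,d} has moves -a-> s1
  s1 = (rec X. (a.X\{a,d})\{c}\{b,d})\{a,d}\{c}\{b,d} has moves deadlocked
Reachable graph of Q (1 states):
  t0 = rec X. (c.X\{a,d})\{c}\{b,d} has moves deadlocked
Trace ⟨a⟩ through P, begin at {s0}:
  [1] a ⇒ {s1}
  P completes σ.
Trace ⟨a⟩ through Q, begin at {t0}:
  [1] a ⇒ no successor for Q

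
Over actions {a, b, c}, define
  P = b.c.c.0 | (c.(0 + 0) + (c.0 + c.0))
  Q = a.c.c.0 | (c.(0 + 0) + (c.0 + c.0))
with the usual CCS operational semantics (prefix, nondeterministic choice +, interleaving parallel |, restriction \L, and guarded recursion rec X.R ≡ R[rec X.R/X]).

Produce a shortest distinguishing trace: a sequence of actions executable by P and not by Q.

b

P's transition system — 12 states:
  s0 = b.c.c.0 | (c.(0 + 0) + (c.0 + c.0)) → --b--▸ s1, --c--▸ s2, --c--▸ s3
  s1 = c.c.0 | (c.(0 + 0) + (c.0 + c.0)) → --c--▸ s4, --c--▸ s5, --c--▸ s6
  s2 = b.c.c.0 | (0 + 0) → --b--▸ s5
  s3 = b.c.c.0 | 0 → --b--▸ s6
  s4 = c.0 | (c.(0 + 0) + (c.0 + c.0)) → --c--▸ s7, --c--▸ s8, --c--▸ s9
  s5 = c.c.0 | (0 + 0) → --c--▸ s8
  s6 = c.c.0 | 0 → --c--▸ s9
  s7 = 0 | (c.(0 + 0) + (c.0 + c.0)) → --c--▸ s10, --c--▸ s11
  s8 = c.0 | (0 + 0) → --c--▸ s10
  s9 = c.0 | 0 → --c--▸ s11
  s10 = 0 | (0 + 0) → ·
  s11 = 0 | 0 → ·
Q's transition system — 12 states:
  t0 = a.c.c.0 | (c.(0 + 0) + (c.0 + c.0)) → --a--▸ t1, --c--▸ t2, --c--▸ t3
  t1 = c.c.0 | (c.(0 + 0) + (c.0 + c.0)) → --c--▸ t4, --c--▸ t5, --c--▸ t6
  t2 = a.c.c.0 | (0 + 0) → --a--▸ t5
  t3 = a.c.c.0 | 0 → --a--▸ t6
  t4 = c.0 | (c.(0 + 0) + (c.0 + c.0)) → --c--▸ t7, --c--▸ t8, --c--▸ t9
  t5 = c.c.0 | (0 + 0) → --c--▸ t8
  t6 = c.c.0 | 0 → --c--▸ t9
  t7 = 0 | (c.(0 + 0) + (c.0 + c.0)) → --c--▸ t10, --c--▸ t11
  t8 = c.0 | (0 + 0) → --c--▸ t10
  t9 = c.0 | 0 → --c--▸ t11
  t10 = 0 | (0 + 0) → ·
  t11 = 0 | 0 → ·
Run σ = ⟨b⟩ on P: start {s0}
  step 1 (b): {s1}
  P completes σ.
Run σ = ⟨b⟩ on Q: start {t0}
  step 1 (b): ∅ (Q stuck)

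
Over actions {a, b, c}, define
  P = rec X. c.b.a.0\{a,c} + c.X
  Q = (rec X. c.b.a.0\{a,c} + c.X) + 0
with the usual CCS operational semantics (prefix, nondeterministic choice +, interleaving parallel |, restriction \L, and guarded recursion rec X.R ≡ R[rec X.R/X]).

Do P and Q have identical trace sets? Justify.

Reachable graph of P (4 states):
  u0 = rec X. c.b.a.0\{a,c} + c.X | —c→ u0, —c→ u1
  u1 = b.a.0\{a,c} | —b→ u2
  u2 = a.0\{a,c} | —a→ u3
  u3 = 0\{a,c} | (no moves)
Reachable graph of Q (5 states):
  v0 = (rec X. c.b.a.0\{a,c} + c.X) + 0 | —c→ v1, —c→ v2
  v1 = b.a.0\{a,c} | —b→ v3
  v2 = rec X. c.b.a.0\{a,c} + c.X | —c→ v1, —c→ v2
  v3 = a.0\{a,c} | —a→ v4
  v4 = 0\{a,c} | (no moves)
Coarsest stable partition (strong bisimilarity classes):
  B0 = {u0, v0, v2}
  B1 = {u1, v1}
  B2 = {u2, v3}
  B3 = {u3, v4}
u0 ∈ B0, v0 ∈ B0 → same block
Bisimilar ⇒ trace-equivalent.

YES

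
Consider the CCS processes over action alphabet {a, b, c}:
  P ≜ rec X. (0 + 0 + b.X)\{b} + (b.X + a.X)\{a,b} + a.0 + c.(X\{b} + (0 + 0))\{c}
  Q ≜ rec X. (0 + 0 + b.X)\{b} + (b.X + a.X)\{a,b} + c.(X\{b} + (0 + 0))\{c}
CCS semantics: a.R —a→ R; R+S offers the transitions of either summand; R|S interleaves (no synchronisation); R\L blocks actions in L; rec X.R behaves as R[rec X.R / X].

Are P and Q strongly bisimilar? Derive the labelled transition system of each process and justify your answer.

P ≁ Q

Reachable graph of P (4 states):
  s0 = rec X. (0 + 0 + b.X)\{b} + (b.X + a.X)\{a,b} + a.0 + c.(X\{b} + (0 + 0))\{c} → ··a··> s1, ··c··> s2
  s1 = 0 → (no moves)
  s2 = ((rec X. (0 + 0 + b.X)\{b} + (b.X + a.X)\{a,b} + a.0 + c.(X\{b} + (0 + 0))\{c})\{b} + (0 + 0))\{c} → ··a··> s3
  s3 = 0\{b}\{c} → (no moves)
Reachable graph of Q (2 states):
  t0 = rec X. (0 + 0 + b.X)\{b} + (b.X + a.X)\{a,b} + c.(X\{b} + (0 + 0))\{c} → ··c··> t1
  t1 = ((rec X. (0 + 0 + b.X)\{b} + (b.X + a.X)\{a,b} + c.(X\{b} + (0 + 0))\{c})\{b} + (0 + 0))\{c} → (no moves)
Partition-refinement fixed point:
  B0 = {s0}
  B1 = {s2}
  B2 = {s1, s3, t1}
  B3 = {t0}
s0 ∈ B0, t0 ∈ B3 → different blocks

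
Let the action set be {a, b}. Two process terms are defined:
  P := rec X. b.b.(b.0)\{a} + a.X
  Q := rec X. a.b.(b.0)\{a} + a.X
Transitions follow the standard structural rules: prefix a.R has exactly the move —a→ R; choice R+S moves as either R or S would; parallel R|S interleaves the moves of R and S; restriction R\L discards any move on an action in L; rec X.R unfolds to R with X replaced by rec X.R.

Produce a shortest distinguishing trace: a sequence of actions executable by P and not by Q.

P's transition system — 4 states:
  u0 = rec X. b.b.(b.0)\{a} + a.X → ··a··> u0, ··b··> u1
  u1 = b.(b.0)\{a} → ··b··> u2
  u2 = (b.0)\{a} → ··b··> u3
  u3 = 0\{a} → ·
Q's transition system — 4 states:
  v0 = rec X. a.b.(b.0)\{a} + a.X → ··a··> v0, ··a··> v1
  v1 = b.(b.0)\{a} → ··b··> v2
  v2 = (b.0)\{a} → ··b··> v3
  v3 = 0\{a} → ·
Trace ⟨b⟩ through P, begin at {u0}:
  step 1 (b): {u1}
  ✓ P
Trace ⟨b⟩ through Q, begin at {v0}:
  step 1 (b): ∅ (Q stuck)

b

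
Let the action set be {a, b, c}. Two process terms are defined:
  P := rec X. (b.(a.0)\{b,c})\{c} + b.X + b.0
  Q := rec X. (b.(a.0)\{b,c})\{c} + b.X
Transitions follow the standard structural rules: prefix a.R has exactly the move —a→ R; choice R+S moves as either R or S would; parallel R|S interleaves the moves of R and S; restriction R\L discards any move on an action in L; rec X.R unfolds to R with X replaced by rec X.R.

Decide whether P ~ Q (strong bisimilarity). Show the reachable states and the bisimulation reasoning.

P ≁ Q

P's transition system — 4 states:
  p0 = rec X. (b.(a.0)\{b,c})\{c} + b.X + b.0 has moves --b--▸ p0, --b--▸ p1, --b--▸ p2
  p1 = (a.0)\{b,c}\{c} has moves --a--▸ p3
  p2 = 0 has moves deadlocked
  p3 = 0\{b,c}\{c} has moves deadlocked
Q's transition system — 3 states:
  q0 = rec X. (b.(a.0)\{b,c})\{c} + b.X has moves --b--▸ q0, --b--▸ q1
  q1 = (a.0)\{b,c}\{c} has moves --a--▸ q2
  q2 = 0\{b,c}\{c} has moves deadlocked
Partition-refinement fixed point:
  B0 = {p0}
  B1 = {p1, q1}
  B2 = {p2, p3, q2}
  B3 = {q0}
p0 ∈ B0, q0 ∈ B3 → different blocks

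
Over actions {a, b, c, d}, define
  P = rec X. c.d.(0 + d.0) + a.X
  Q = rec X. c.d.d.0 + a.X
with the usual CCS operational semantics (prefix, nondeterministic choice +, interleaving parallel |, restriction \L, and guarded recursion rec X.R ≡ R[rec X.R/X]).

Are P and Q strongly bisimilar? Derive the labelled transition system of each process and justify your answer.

LTS(P): 4 reachable states
  s0 = rec X. c.d.(0 + d.0) + a.X has moves --a--▸ s0, --c--▸ s1
  s1 = d.(0 + d.0) has moves --d--▸ s2
  s2 = 0 + d.0 has moves --d--▸ s3
  s3 = 0 has moves ·
LTS(Q): 4 reachable states
  t0 = rec X. c.d.d.0 + a.X has moves --a--▸ t0, --c--▸ t1
  t1 = d.d.0 has moves --d--▸ t2
  t2 = d.0 has moves --d--▸ t3
  t3 = 0 has moves ·
Partition-refinement fixed point:
  B0 = {s0, t0}
  B1 = {s1, t1}
  B2 = {s2, t2}
  B3 = {s3, t3}
s0 ∈ B0, t0 ∈ B0 → same block

bisimilar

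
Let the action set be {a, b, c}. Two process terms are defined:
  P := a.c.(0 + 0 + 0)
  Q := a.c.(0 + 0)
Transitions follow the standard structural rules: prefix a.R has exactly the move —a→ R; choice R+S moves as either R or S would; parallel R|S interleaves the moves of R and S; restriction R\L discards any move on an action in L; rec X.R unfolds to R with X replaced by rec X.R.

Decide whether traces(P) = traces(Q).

trace-equivalent

Reachable graph of P (3 states):
  s0 = a.c.(0 + 0 + 0) :: =a=> s1
  s1 = c.(0 + 0 + 0) :: =c=> s2
  s2 = 0 + 0 + 0 :: ·
Reachable graph of Q (3 states):
  t0 = a.c.(0 + 0) :: =a=> t1
  t1 = c.(0 + 0) :: =c=> t2
  t2 = 0 + 0 :: ·
Bisimilarity quotient blocks:
  B0 = {s0, t0}
  B1 = {s1, t1}
  B2 = {s2, t2}
s0 ∈ B0, t0 ∈ B0 → same block
Bisimilar ⇒ trace-equivalent.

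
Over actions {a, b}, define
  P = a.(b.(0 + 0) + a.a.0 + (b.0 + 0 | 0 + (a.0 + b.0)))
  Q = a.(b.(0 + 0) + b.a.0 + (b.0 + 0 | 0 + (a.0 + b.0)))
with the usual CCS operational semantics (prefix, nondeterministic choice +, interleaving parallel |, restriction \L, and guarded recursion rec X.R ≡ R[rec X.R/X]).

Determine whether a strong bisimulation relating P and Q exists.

not bisimilar

LTS(P): 5 reachable states
  u0 = a.(b.(0 + 0) + a.a.0 + (b.0 + 0 | 0 + (a.0 + b.0))) has moves -a-> u1
  u1 = b.(0 + 0) + a.a.0 + (b.0 + 0 | 0 + (a.0 + b.0)) has moves -a-> u2, -a-> u3, -b-> u2, -b-> u4
  u2 = 0 has moves (no moves)
  u3 = a.0 has moves -a-> u2
  u4 = 0 + 0 has moves (no moves)
LTS(Q): 5 reachable states
  v0 = a.(b.(0 + 0) + b.a.0 + (b.0 + 0 | 0 + (a.0 + b.0))) has moves -a-> v1
  v1 = b.(0 + 0) + b.a.0 + (b.0 + 0 | 0 + (a.0 + b.0)) has moves -a-> v2, -b-> v2, -b-> v3, -b-> v4
  v2 = 0 has moves (no moves)
  v3 = 0 + 0 has moves (no moves)
  v4 = a.0 has moves -a-> v2
Bisimilarity quotient blocks:
  B0 = {u0}
  B1 = {u1}
  B2 = {u2, u4, v2, v3}
  B3 = {u3, v4}
  B4 = {v0}
  B5 = {v1}
u0 ∈ B0, v0 ∈ B4 → different blocks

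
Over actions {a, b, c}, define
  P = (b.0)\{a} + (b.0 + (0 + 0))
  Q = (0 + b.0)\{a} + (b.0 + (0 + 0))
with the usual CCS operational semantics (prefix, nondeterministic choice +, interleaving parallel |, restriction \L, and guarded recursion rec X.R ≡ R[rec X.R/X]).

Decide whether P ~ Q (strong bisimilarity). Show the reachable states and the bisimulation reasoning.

Reachable graph of P (3 states):
  m0 = (b.0)\{a} + (b.0 + (0 + 0)) | ··b··> m1, ··b··> m2
  m1 = 0 | ∅
  m2 = 0\{a} | ∅
Reachable graph of Q (3 states):
  n0 = (0 + b.0)\{a} + (b.0 + (0 + 0)) | ··b··> n1, ··b··> n2
  n1 = 0 | ∅
  n2 = 0\{a} | ∅
Partition-refinement fixed point:
  B0 = {m0, n0}
  B1 = {m1, m2, n1, n2}
m0 ∈ B0, n0 ∈ B0 → same block

bisimilar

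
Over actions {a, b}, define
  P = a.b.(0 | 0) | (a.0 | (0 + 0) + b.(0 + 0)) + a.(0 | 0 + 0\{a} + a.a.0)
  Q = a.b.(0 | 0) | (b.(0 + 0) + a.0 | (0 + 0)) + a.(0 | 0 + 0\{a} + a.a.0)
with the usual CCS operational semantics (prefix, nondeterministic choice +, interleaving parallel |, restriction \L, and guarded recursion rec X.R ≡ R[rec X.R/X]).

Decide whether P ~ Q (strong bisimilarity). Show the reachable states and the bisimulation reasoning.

YES

Reachable graph of P (12 states):
  p0 = a.b.(0 | 0) | (a.0 | (0 + 0) + b.(0 + 0)) + a.(0 | 0 + 0\{a} + a.a.0) | -a-> p1, -a-> p2, -a-> p3, -b-> p4
  p1 = 0 | 0 + 0\{a} + a.a.0 | -a-> p5
  p2 = a.b.(0 | 0) | (0 | (0 + 0)) | -a-> p6
  p3 = b.(0 | 0) | (a.0 | (0 + 0) + b.(0 + 0)) | -a-> p6, -b-> p7, -b-> p8
  p4 = a.b.(0 | 0) | (0 + 0) | -a-> p8
  p5 = a.0 | -a-> p9
  p6 = b.(0 | 0) | (0 | (0 + 0)) | -b-> p10
  p7 = 0 | 0 | (a.0 | (0 + 0) + b.(0 + 0)) | -a-> p10, -b-> p11
  p8 = b.(0 | 0) | (0 + 0) | -b-> p11
  p9 = 0 | ·
  p10 = 0 | 0 | (0 | (0 + 0)) | ·
  p11 = 0 | 0 | (0 + 0) | ·
Reachable graph of Q (12 states):
  q0 = a.b.(0 | 0) | (b.(0 + 0) + a.0 | (0 + 0)) + a.(0 | 0 + 0\{a} + a.a.0) | -a-> q1, -a-> q2, -a-> q3, -b-> q4
  q1 = 0 | 0 + 0\{a} + a.a.0 | -a-> q5
  q2 = a.b.(0 | 0) | (0 | (0 + 0)) | -a-> q6
  q3 = b.(0 | 0) | (b.(0 + 0) + a.0 | (0 + 0)) | -a-> q6, -b-> q7, -b-> q8
  q4 = a.b.(0 | 0) | (0 + 0) | -a-> q8
  q5 = a.0 | -a-> q9
  q6 = b.(0 | 0) | (0 | (0 + 0)) | -b-> q10
  q7 = 0 | 0 | (b.(0 + 0) + a.0 | (0 + 0)) | -a-> q10, -b-> q11
  q8 = b.(0 | 0) | (0 + 0) | -b-> q11
  q9 = 0 | ·
  q10 = 0 | 0 | (0 | (0 + 0)) | ·
  q11 = 0 | 0 | (0 + 0) | ·
Coarsest stable partition (strong bisimilarity classes):
  B0 = {p0, q0}
  B1 = {p2, p4, q2, q4}
  B2 = {p6, p8, q6, q8}
  B3 = {p10, p11, p9, q10, q11, q9}
  B4 = {p3, q3}
  B5 = {p7, q7}
  B6 = {p1, q1}
  B7 = {p5, q5}
p0 ∈ B0, q0 ∈ B0 → same block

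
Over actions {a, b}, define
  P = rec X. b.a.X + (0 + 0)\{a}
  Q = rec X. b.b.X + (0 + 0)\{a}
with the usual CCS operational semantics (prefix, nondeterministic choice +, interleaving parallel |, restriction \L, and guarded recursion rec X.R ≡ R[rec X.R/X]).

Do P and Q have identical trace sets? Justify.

P's transition system — 2 states:
  s0 = rec X. b.a.X + (0 + 0)\{a} → -b-> s1
  s1 = a.(rec X. b.a.X + (0 + 0)\{a}) → -a-> s0
Q's transition system — 2 states:
  t0 = rec X. b.b.X + (0 + 0)\{a} → -b-> t1
  t1 = b.(rec X. b.b.X + (0 + 0)\{a}) → -b-> t0
Executing ba from P (initial set {s0}):
  [1] b ⇒ {s1}
  [2] a ⇒ {s0}
  P completes σ.
Executing ba from Q (initial set {t0}):
  [1] b ⇒ {t1}
  [2] a ⇒ ∅  — Q cannot continue

NO — witness ⟨ba⟩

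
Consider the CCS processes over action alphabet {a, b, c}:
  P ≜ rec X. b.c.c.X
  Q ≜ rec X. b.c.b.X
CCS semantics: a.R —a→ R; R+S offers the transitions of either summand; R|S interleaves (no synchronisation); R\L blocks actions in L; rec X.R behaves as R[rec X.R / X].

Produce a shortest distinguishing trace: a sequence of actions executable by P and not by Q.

bcc

Reachable graph of P (3 states):
  p0 = rec X. b.c.c.X has moves —b→ p1
  p1 = c.c.(rec X. b.c.c.X) has moves —c→ p2
  p2 = c.(rec X. b.c.c.X) has moves —c→ p0
Reachable graph of Q (3 states):
  q0 = rec X. b.c.b.X has moves —b→ q1
  q1 = c.b.(rec X. b.c.b.X) has moves —c→ q2
  q2 = b.(rec X. b.c.b.X) has moves —b→ q0
Executing bcc from P (initial set {p0}):
  [1] b ⇒ {p1}
  [2] c ⇒ {p2}
  [3] c ⇒ {p0}
  — P admits the full trace.
Executing bcc from Q (initial set {q0}):
  [1] b ⇒ {q1}
  [2] c ⇒ {q2}
  [3] c ⇒ no successor for Q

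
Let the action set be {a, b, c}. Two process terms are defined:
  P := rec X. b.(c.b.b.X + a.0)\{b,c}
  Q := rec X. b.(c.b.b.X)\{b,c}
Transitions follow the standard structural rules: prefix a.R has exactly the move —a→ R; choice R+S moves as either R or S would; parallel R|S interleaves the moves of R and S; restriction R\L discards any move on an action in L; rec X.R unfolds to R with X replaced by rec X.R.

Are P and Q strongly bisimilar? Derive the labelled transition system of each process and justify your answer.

P ≁ Q

LTS(P): 3 reachable states
  m0 = rec X. b.(c.b.b.X + a.0)\{b,c} ⊢ =b=> m1
  m1 = (c.b.b.(rec X. b.(c.b.b.X + a.0)\{b,c}) + a.0)\{b,c} ⊢ =a=> m2
  m2 = 0\{b,c} ⊢ stopped
LTS(Q): 2 reachable states
  n0 = rec X. b.(c.b.b.X)\{b,c} ⊢ =b=> n1
  n1 = (c.b.b.(rec X. b.(c.b.b.X)\{b,c}))\{b,c} ⊢ stopped
Partition-refinement fixed point:
  B0 = {m0}
  B1 = {m1}
  B2 = {m2, n1}
  B3 = {n0}
m0 ∈ B0, n0 ∈ B3 → different blocks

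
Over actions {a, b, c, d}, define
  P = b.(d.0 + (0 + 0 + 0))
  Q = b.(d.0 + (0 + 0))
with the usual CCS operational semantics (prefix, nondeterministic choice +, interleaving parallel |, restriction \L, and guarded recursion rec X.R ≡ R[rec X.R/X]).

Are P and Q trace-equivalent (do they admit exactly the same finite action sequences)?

LTS(P): 3 reachable states
  u0 = b.(d.0 + (0 + 0 + 0)) ⊢ =b=> u1
  u1 = d.0 + (0 + 0 + 0) ⊢ =d=> u2
  u2 = 0 ⊢ deadlocked
LTS(Q): 3 reachable states
  v0 = b.(d.0 + (0 + 0)) ⊢ =b=> v1
  v1 = d.0 + (0 + 0) ⊢ =d=> v2
  v2 = 0 ⊢ deadlocked
Bisimilarity quotient blocks:
  B0 = {u0, v0}
  B1 = {u1, v1}
  B2 = {u2, v2}
u0 ∈ B0, v0 ∈ B0 → same block
Bisimilar ⇒ trace-equivalent.

YES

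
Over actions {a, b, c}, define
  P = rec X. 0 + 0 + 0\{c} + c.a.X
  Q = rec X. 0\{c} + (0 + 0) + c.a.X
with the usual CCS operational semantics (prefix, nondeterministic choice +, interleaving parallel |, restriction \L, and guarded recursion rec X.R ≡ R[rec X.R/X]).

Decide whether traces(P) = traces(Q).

traces(P) = traces(Q)

Reachable graph of P (2 states):
  u0 = rec X. 0 + 0 + 0\{c} + c.a.X has moves ··c··> u1
  u1 = a.(rec X. 0 + 0 + 0\{c} + c.a.X) has moves ··a··> u0
Reachable graph of Q (2 states):
  v0 = rec X. 0\{c} + (0 + 0) + c.a.X has moves ··c··> v1
  v1 = a.(rec X. 0\{c} + (0 + 0) + c.a.X) has moves ··a··> v0
Partition-refinement fixed point:
  B0 = {u0, v0}
  B1 = {u1, v1}
u0 ∈ B0, v0 ∈ B0 → same block
Bisimilar ⇒ trace-equivalent.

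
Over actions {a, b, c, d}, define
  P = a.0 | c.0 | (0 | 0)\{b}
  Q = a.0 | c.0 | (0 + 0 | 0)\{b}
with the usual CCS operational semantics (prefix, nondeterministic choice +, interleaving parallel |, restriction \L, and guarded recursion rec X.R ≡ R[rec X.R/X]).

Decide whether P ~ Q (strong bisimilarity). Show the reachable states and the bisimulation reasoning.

YES

P's transition system — 4 states:
  p0 = a.0 | c.0 | (0 | 0)\{b} → -a-> p1, -c-> p2
  p1 = 0 | c.0 | (0 | 0)\{b} → -c-> p3
  p2 = a.0 | 0 | (0 | 0)\{b} → -a-> p3
  p3 = 0 | 0 | (0 | 0)\{b} → ∅
Q's transition system — 4 states:
  q0 = a.0 | c.0 | (0 + 0 | 0)\{b} → -a-> q1, -c-> q2
  q1 = 0 | c.0 | (0 + 0 | 0)\{b} → -c-> q3
  q2 = a.0 | 0 | (0 + 0 | 0)\{b} → -a-> q3
  q3 = 0 | 0 | (0 + 0 | 0)\{b} → ∅
Bisimilarity quotient blocks:
  B0 = {p0, q0}
  B1 = {p2, q2}
  B2 = {p3, q3}
  B3 = {p1, q1}
p0 ∈ B0, q0 ∈ B0 → same block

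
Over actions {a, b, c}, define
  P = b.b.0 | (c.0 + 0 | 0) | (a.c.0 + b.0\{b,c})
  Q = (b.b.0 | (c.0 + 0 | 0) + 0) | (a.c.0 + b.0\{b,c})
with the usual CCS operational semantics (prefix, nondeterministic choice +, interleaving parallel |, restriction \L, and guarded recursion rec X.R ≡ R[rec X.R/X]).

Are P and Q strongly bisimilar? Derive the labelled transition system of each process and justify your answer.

bisimilar

P's transition system — 24 states:
  u0 = b.b.0 | (c.0 + 0 | 0) | (a.c.0 + b.0\{b,c}) ⊢ —a→ u1, —b→ u2, —b→ u3, —c→ u4
  u1 = b.b.0 | (c.0 + 0 | 0) | c.0 ⊢ —b→ u5, —c→ u6, —c→ u7
  u2 = b.0 | (c.0 + 0 | 0) | (a.c.0 + b.0\{b,c}) ⊢ —a→ u5, —b→ u8, —b→ u9, —c→ u10
  u3 = b.b.0 | (c.0 + 0 | 0) | 0\{b,c} ⊢ —b→ u9, —c→ u11
  u4 = b.b.0 | 0 | (a.c.0 + b.0\{b,c}) ⊢ —a→ u7, —b→ u10, —b→ u11
  u5 = b.0 | (c.0 + 0 | 0) | c.0 ⊢ —b→ u12, —c→ u13, —c→ u14
  u6 = b.b.0 | (c.0 + 0 | 0) | 0 ⊢ —b→ u13, —c→ u15
  u7 = b.b.0 | 0 | c.0 ⊢ —b→ u14, —c→ u15
  u8 = 0 | (c.0 + 0 | 0) | (a.c.0 + b.0\{b,c}) ⊢ —a→ u12, —b→ u16, —c→ u17
  u9 = b.0 | (c.0 + 0 | 0) | 0\{b,c} ⊢ —b→ u16, —c→ u18
  u10 = b.0 | 0 | (a.c.0 + b.0\{b,c}) ⊢ —a→ u14, —b→ u17, —b→ u18
  u11 = b.b.0 | 0 | 0\{b,c} ⊢ —b→ u18
  u12 = 0 | (c.0 + 0 | 0) | c.0 ⊢ —c→ u19, —c→ u20
  u13 = b.0 | (c.0 + 0 | 0) | 0 ⊢ —b→ u19, —c→ u21
  u14 = b.0 | 0 | c.0 ⊢ —b→ u20, —c→ u21
  u15 = b.b.0 | 0 | 0 ⊢ —b→ u21
  u16 = 0 | (c.0 + 0 | 0) | 0\{b,c} ⊢ —c→ u22
  u17 = 0 | 0 | (a.c.0 + b.0\{b,c}) ⊢ —a→ u20, —b→ u22
  u18 = b.0 | 0 | 0\{b,c} ⊢ —b→ u22
  u19 = 0 | (c.0 + 0 | 0) | 0 ⊢ —c→ u23
  u20 = 0 | 0 | c.0 ⊢ —c→ u23
  u21 = b.0 | 0 | 0 ⊢ —b→ u23
  u22 = 0 | 0 | 0\{b,c} ⊢ ·
  u23 = 0 | 0 | 0 ⊢ ·
Q's transition system — 24 states:
  v0 = (b.b.0 | (c.0 + 0 | 0) + 0) | (a.c.0 + b.0\{b,c}) ⊢ —a→ v1, —b→ v2, —b→ v3, —c→ v4
  v1 = (b.b.0 | (c.0 + 0 | 0) + 0) | c.0 ⊢ —b→ v5, —c→ v6, —c→ v7
  v2 = (b.b.0 | (c.0 + 0 | 0) + 0) | 0\{b,c} ⊢ —b→ v8, —c→ v9
  v3 = b.0 | (c.0 + 0 | 0) | (a.c.0 + b.0\{b,c}) ⊢ —a→ v5, —b→ v10, —b→ v8, —c→ v11
  v4 = b.b.0 | 0 | (a.c.0 + b.0\{b,c}) ⊢ —a→ v7, —b→ v11, —b→ v9
  v5 = b.0 | (c.0 + 0 | 0) | c.0 ⊢ —b→ v12, —c→ v13, —c→ v14
  v6 = (b.b.0 | (c.0 + 0 | 0) + 0) | 0 ⊢ —b→ v13, —c→ v15
  v7 = b.b.0 | 0 | c.0 ⊢ —b→ v14, —c→ v15
  v8 = b.0 | (c.0 + 0 | 0) | 0\{b,c} ⊢ —b→ v16, —c→ v17
  v9 = b.b.0 | 0 | 0\{b,c} ⊢ —b→ v17
  v10 = 0 | (c.0 + 0 | 0) | (a.c.0 + b.0\{b,c}) ⊢ —a→ v12, —b→ v16, —c→ v18
  v11 = b.0 | 0 | (a.c.0 + b.0\{b,c}) ⊢ —a→ v14, —b→ v17, —b→ v18
  v12 = 0 | (c.0 + 0 | 0) | c.0 ⊢ —c→ v19, —c→ v20
  v13 = b.0 | (c.0 + 0 | 0) | 0 ⊢ —b→ v19, —c→ v21
  v14 = b.0 | 0 | c.0 ⊢ —b→ v20, —c→ v21
  v15 = b.b.0 | 0 | 0 ⊢ —b→ v21
  v16 = 0 | (c.0 + 0 | 0) | 0\{b,c} ⊢ —c→ v22
  v17 = b.0 | 0 | 0\{b,c} ⊢ —b→ v22
  v18 = 0 | 0 | (a.c.0 + b.0\{b,c}) ⊢ —a→ v20, —b→ v22
  v19 = 0 | (c.0 + 0 | 0) | 0 ⊢ —c→ v23
  v20 = 0 | 0 | c.0 ⊢ —c→ v23
  v21 = b.0 | 0 | 0 ⊢ —b→ v23
  v22 = 0 | 0 | 0\{b,c} ⊢ ·
  v23 = 0 | 0 | 0 ⊢ ·
Coarsest stable partition (strong bisimilarity classes):
  B0 = {u0, v0}
  B1 = {u1, v1}
  B2 = {u5, v5}
  B3 = {u12, v12}
  B4 = {u16, u19, u20, v16, v19, v20}
  B5 = {u22, u23, v22, v23}
  B6 = {u13, u14, u9, v13, v14, v8}
  B7 = {u18, u21, v17, v21}
  B8 = {u3, u6, u7, v2, v6, v7}
  B9 = {u11, u15, v15, v9}
  B10 = {u2, v3}
  B11 = {u8, v10}
  B12 = {u17, v18}
  B13 = {u10, v11}
  B14 = {u4, v4}
u0 ∈ B0, v0 ∈ B0 → same block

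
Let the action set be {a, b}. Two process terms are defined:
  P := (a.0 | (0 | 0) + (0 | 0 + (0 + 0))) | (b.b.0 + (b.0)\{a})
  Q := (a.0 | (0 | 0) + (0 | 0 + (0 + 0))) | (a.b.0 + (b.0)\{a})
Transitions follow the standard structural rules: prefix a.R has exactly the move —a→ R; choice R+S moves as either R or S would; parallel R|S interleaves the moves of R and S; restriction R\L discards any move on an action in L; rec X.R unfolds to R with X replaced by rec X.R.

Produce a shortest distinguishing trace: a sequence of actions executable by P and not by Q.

P's transition system — 8 states:
  p0 = (a.0 | (0 | 0) + (0 | 0 + (0 + 0))) | (b.b.0 + (b.0)\{a}) | ··a··> p1, ··b··> p2, ··b··> p3
  p1 = 0 | (0 | 0) | (b.b.0 + (b.0)\{a}) | ··b··> p4, ··b··> p5
  p2 = (a.0 | (0 | 0) + (0 | 0 + (0 + 0))) | 0\{a} | ··a··> p4
  p3 = (a.0 | (0 | 0) + (0 | 0 + (0 + 0))) | b.0 | ··a··> p5, ··b··> p6
  p4 = 0 | (0 | 0) | 0\{a} | stopped
  p5 = 0 | (0 | 0) | b.0 | ··b··> p7
  p6 = (a.0 | (0 | 0) + (0 | 0 + (0 + 0))) | 0 | ··a··> p7
  p7 = 0 | (0 | 0) | 0 | stopped
Q's transition system — 8 states:
  q0 = (a.0 | (0 | 0) + (0 | 0 + (0 + 0))) | (a.b.0 + (b.0)\{a}) | ··a··> q1, ··a··> q2, ··b··> q3
  q1 = (a.0 | (0 | 0) + (0 | 0 + (0 + 0))) | b.0 | ··a··> q4, ··b··> q5
  q2 = 0 | (0 | 0) | (a.b.0 + (b.0)\{a}) | ··a··> q4, ··b··> q6
  q3 = (a.0 | (0 | 0) + (0 | 0 + (0 + 0))) | 0\{a} | ··a··> q6
  q4 = 0 | (0 | 0) | b.0 | ··b··> q7
  q5 = (a.0 | (0 | 0) + (0 | 0 + (0 + 0))) | 0 | ··a··> q7
  q6 = 0 | (0 | 0) | 0\{a} | stopped
  q7 = 0 | (0 | 0) | 0 | stopped
Trace ⟨bb⟩ through P, begin at {p0}:
  step 1 (b): {p2, p3}
  step 2 (b): {p6}
  ✓ P
Trace ⟨bb⟩ through Q, begin at {q0}:
  step 1 (b): {q3}
  step 2 (b): no successor for Q

bb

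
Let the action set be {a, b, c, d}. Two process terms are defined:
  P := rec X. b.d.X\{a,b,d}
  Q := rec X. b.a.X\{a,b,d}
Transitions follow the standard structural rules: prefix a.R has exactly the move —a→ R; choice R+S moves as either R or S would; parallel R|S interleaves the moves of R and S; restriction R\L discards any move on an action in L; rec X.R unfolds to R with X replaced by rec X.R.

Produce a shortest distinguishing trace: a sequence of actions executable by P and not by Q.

P's transition system — 3 states:
  m0 = rec X. b.d.X\{a,b,d} :: —b→ m1
  m1 = d.(rec X. b.d.X\{a,b,d})\{a,b,d} :: —d→ m2
  m2 = (rec X. b.d.X\{a,b,d})\{a,b,d} :: ∅
Q's transition system — 3 states:
  n0 = rec X. b.a.X\{a,b,d} :: —b→ n1
  n1 = a.(rec X. b.a.X\{a,b,d})\{a,b,d} :: —a→ n2
  n2 = (rec X. b.a.X\{a,b,d})\{a,b,d} :: ∅
Trace ⟨bd⟩ through P, begin at {m0}:
  step 1 (b): {m1}
  step 2 (d): {m2}
  — P admits the full trace.
Trace ⟨bd⟩ through Q, begin at {n0}:
  step 1 (b): {n1}
  step 2 (d): ∅  — Q cannot continue

bd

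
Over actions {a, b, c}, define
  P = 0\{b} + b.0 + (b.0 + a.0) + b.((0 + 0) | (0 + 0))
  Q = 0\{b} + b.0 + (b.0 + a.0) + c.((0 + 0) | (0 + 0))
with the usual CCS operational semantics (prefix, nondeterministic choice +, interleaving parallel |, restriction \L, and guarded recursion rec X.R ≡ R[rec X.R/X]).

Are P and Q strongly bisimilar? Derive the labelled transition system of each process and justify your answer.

not bisimilar

Reachable graph of P (3 states):
  p0 = 0\{b} + b.0 + (b.0 + a.0) + b.((0 + 0) | (0 + 0)) :: -a-> p1, -b-> p1, -b-> p2
  p1 = 0 :: ∅
  p2 = (0 + 0) | (0 + 0) :: ∅
Reachable graph of Q (3 states):
  q0 = 0\{b} + b.0 + (b.0 + a.0) + c.((0 + 0) | (0 + 0)) :: -a-> q1, -b-> q1, -c-> q2
  q1 = 0 :: ∅
  q2 = (0 + 0) | (0 + 0) :: ∅
Partition-refinement fixed point:
  B0 = {p0}
  B1 = {p1, p2, q1, q2}
  B2 = {q0}
p0 ∈ B0, q0 ∈ B2 → different blocks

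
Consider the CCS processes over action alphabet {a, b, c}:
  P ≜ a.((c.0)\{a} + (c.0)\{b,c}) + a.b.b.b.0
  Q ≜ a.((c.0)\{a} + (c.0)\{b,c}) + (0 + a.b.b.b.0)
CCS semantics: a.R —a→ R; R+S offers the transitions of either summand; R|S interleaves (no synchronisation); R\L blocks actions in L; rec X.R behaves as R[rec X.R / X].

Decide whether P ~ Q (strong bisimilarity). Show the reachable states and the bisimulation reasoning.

YES

P's transition system — 7 states:
  m0 = a.((c.0)\{a} + (c.0)\{b,c}) + a.b.b.b.0 | ··a··> m1, ··a··> m2
  m1 = (c.0)\{a} + (c.0)\{b,c} | ··c··> m3
  m2 = b.b.b.0 | ··b··> m4
  m3 = 0\{a} | ·
  m4 = b.b.0 | ··b··> m5
  m5 = b.0 | ··b··> m6
  m6 = 0 | ·
Q's transition system — 7 states:
  n0 = a.((c.0)\{a} + (c.0)\{b,c}) + (0 + a.b.b.b.0) | ··a··> n1, ··a··> n2
  n1 = (c.0)\{a} + (c.0)\{b,c} | ··c··> n3
  n2 = b.b.b.0 | ··b··> n4
  n3 = 0\{a} | ·
  n4 = b.b.0 | ··b··> n5
  n5 = b.0 | ··b··> n6
  n6 = 0 | ·
Bisimilarity quotient blocks:
  B0 = {m0, n0}
  B1 = {m1, n1}
  B2 = {m3, m6, n3, n6}
  B3 = {m2, n2}
  B4 = {m4, n4}
  B5 = {m5, n5}
m0 ∈ B0, n0 ∈ B0 → same block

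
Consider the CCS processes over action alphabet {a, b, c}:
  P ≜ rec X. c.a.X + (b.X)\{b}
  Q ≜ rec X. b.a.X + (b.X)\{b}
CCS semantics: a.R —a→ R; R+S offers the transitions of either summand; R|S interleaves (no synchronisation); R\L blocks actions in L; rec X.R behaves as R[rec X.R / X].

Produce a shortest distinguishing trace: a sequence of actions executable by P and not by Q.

LTS(P): 2 reachable states
  p0 = rec X. c.a.X + (b.X)\{b} :: --c--▸ p1
  p1 = a.(rec X. c.a.X + (b.X)\{b}) :: --a--▸ p0
LTS(Q): 2 reachable states
  q0 = rec X. b.a.X + (b.X)\{b} :: --b--▸ q1
  q1 = a.(rec X. b.a.X + (b.X)\{b}) :: --a--▸ q0
Run σ = ⟨c⟩ on P: start {p0}
  [1] c ⇒ {p1}
  ✓ P
Run σ = ⟨c⟩ on Q: start {q0}
  [1] c ⇒ ∅  — Q cannot continue

c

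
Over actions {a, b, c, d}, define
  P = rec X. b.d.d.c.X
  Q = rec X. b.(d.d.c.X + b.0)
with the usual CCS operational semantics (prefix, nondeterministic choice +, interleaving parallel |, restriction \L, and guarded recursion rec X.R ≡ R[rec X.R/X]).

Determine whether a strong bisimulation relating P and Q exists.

P ≁ Q

Reachable graph of P (4 states):
  u0 = rec X. b.d.d.c.X → —b→ u1
  u1 = d.d.c.(rec X. b.d.d.c.X) → —d→ u2
  u2 = d.c.(rec X. b.d.d.c.X) → —d→ u3
  u3 = c.(rec X. b.d.d.c.X) → —c→ u0
Reachable graph of Q (5 states):
  v0 = rec X. b.(d.d.c.X + b.0) → —b→ v1
  v1 = d.d.c.(rec X. b.(d.d.c.X + b.0)) + b.0 → —b→ v2, —d→ v3
  v2 = 0 → (no moves)
  v3 = d.c.(rec X. b.(d.d.c.X + b.0)) → —d→ v4
  v4 = c.(rec X. b.(d.d.c.X + b.0)) → —c→ v0
Partition-refinement fixed point:
  B0 = {u0}
  B1 = {u1}
  B2 = {u2}
  B3 = {u3}
  B4 = {v0}
  B5 = {v1}
  B6 = {v3}
  B7 = {v4}
  B8 = {v2}
u0 ∈ B0, v0 ∈ B4 → different blocks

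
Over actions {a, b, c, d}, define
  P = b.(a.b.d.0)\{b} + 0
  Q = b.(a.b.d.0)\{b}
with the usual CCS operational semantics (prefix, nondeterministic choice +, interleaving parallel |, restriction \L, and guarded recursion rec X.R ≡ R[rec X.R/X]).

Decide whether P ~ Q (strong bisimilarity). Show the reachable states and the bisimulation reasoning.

bisimilar

P's transition system — 3 states:
  m0 = b.(a.b.d.0)\{b} + 0 | --b--▸ m1
  m1 = (a.b.d.0)\{b} | --a--▸ m2
  m2 = (b.d.0)\{b} | ∅
Q's transition system — 3 states:
  n0 = b.(a.b.d.0)\{b} | --b--▸ n1
  n1 = (a.b.d.0)\{b} | --a--▸ n2
  n2 = (b.d.0)\{b} | ∅
Bisimilarity quotient blocks:
  B0 = {m0, n0}
  B1 = {m1, n1}
  B2 = {m2, n2}
m0 ∈ B0, n0 ∈ B0 → same block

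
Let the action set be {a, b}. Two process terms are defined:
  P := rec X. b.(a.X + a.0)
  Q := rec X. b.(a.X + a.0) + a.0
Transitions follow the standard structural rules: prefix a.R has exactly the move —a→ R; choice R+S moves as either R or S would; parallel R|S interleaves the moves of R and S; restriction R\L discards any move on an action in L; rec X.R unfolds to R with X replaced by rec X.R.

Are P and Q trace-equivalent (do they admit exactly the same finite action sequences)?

trace-distinct — witness ⟨a⟩

LTS(P): 3 reachable states
  m0 = rec X. b.(a.X + a.0) → --b--▸ m1
  m1 = a.(rec X. b.(a.X + a.0)) + a.0 → --a--▸ m0, --a--▸ m2
  m2 = 0 → deadlocked
LTS(Q): 3 reachable states
  n0 = rec X. b.(a.X + a.0) + a.0 → --a--▸ n1, --b--▸ n2
  n1 = 0 → deadlocked
  n2 = a.(rec X. b.(a.X + a.0) + a.0) + a.0 → --a--▸ n0, --a--▸ n1
Trace ⟨a⟩ through Q, begin at {n0}:
  step 1 (a): {n1}
  Q completes σ.
Trace ⟨a⟩ through P, begin at {m0}:
  step 1 (a): ∅  — P cannot continue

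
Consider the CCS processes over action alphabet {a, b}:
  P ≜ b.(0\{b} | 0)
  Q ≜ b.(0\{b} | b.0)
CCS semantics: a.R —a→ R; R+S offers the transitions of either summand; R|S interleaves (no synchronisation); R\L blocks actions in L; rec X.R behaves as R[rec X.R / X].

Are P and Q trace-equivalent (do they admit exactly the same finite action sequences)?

NO — witness ⟨bb⟩

Reachable graph of P (2 states):
  p0 = b.(0\{b} | 0) | -b-> p1
  p1 = 0\{b} | 0 | stopped
Reachable graph of Q (3 states):
  q0 = b.(0\{b} | b.0) | -b-> q1
  q1 = 0\{b} | b.0 | -b-> q2
  q2 = 0\{b} | 0 | stopped
Executing bb from Q (initial set {q0}):
  step 1 (b): {q1}
  step 2 (b): {q2}
  ✓ Q
Executing bb from P (initial set {p0}):
  step 1 (b): {p1}
  step 2 (b): ∅  — P cannot continue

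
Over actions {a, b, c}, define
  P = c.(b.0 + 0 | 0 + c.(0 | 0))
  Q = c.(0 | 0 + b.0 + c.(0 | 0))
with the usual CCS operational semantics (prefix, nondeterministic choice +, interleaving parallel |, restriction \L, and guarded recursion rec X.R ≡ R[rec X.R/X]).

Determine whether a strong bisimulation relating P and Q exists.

P's transition system — 4 states:
  m0 = c.(b.0 + 0 | 0 + c.(0 | 0)) → =c=> m1
  m1 = b.0 + 0 | 0 + c.(0 | 0) → =b=> m2, =c=> m3
  m2 = 0 → ∅
  m3 = 0 | 0 → ∅
Q's transition system — 4 states:
  n0 = c.(0 | 0 + b.0 + c.(0 | 0)) → =c=> n1
  n1 = 0 | 0 + b.0 + c.(0 | 0) → =b=> n2, =c=> n3
  n2 = 0 → ∅
  n3 = 0 | 0 → ∅
Coarsest stable partition (strong bisimilarity classes):
  B0 = {m0, n0}
  B1 = {m1, n1}
  B2 = {m2, m3, n2, n3}
m0 ∈ B0, n0 ∈ B0 → same block

YES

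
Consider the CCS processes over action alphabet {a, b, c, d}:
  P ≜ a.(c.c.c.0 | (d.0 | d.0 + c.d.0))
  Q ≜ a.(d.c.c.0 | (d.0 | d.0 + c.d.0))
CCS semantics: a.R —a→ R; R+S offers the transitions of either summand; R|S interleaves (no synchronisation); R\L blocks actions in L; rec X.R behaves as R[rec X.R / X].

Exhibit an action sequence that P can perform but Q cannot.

P's transition system — 25 states:
  s0 = a.(c.c.c.0 | (d.0 | d.0 + c.d.0)) ⊢ --a--▸ s1
  s1 = c.c.c.0 | (d.0 | d.0 + c.d.0) ⊢ --c--▸ s2, --c--▸ s3, --d--▸ s4, --d--▸ s5
  s2 = c.c.0 | (d.0 | d.0 + c.d.0) ⊢ --c--▸ s6, --c--▸ s7, --d--▸ s8, --d--▸ s9
  s3 = c.c.c.0 | d.0 ⊢ --c--▸ s7, --d--▸ s10
  s4 = c.c.c.0 | (0 | d.0) ⊢ --c--▸ s8, --d--▸ s11
  s5 = c.c.c.0 | (d.0 | 0) ⊢ --c--▸ s9, --d--▸ s11
  s6 = c.0 | (d.0 | d.0 + c.d.0) ⊢ --c--▸ s12, --c--▸ s13, --d--▸ s14, --d--▸ s15
  s7 = c.c.0 | d.0 ⊢ --c--▸ s13, --d--▸ s16
  s8 = c.c.0 | (0 | d.0) ⊢ --c--▸ s14, --d--▸ s17
  s9 = c.c.0 | (d.0 | 0) ⊢ --c--▸ s15, --d--▸ s17
  s10 = c.c.c.0 | 0 ⊢ --c--▸ s16
  s11 = c.c.c.0 | (0 | 0) ⊢ --c--▸ s17
  s12 = 0 | (d.0 | d.0 + c.d.0) ⊢ --c--▸ s18, --d--▸ s19, --d--▸ s20
  s13 = c.0 | d.0 ⊢ --c--▸ s18, --d--▸ s21
  s14 = c.0 | (0 | d.0) ⊢ --c--▸ s19, --d--▸ s22
  s15 = c.0 | (d.0 | 0) ⊢ --c--▸ s20, --d--▸ s22
  s16 = c.c.0 | 0 ⊢ --c--▸ s21
  s17 = c.c.0 | (0 | 0) ⊢ --c--▸ s22
  s18 = 0 | d.0 ⊢ --d--▸ s23
  s19 = 0 | (0 | d.0) ⊢ --d--▸ s24
  s20 = 0 | (d.0 | 0) ⊢ --d--▸ s24
  s21 = c.0 | 0 ⊢ --c--▸ s23
  s22 = c.0 | (0 | 0) ⊢ --c--▸ s24
  s23 = 0 | 0 ⊢ (no moves)
  s24 = 0 | (0 | 0) ⊢ (no moves)
Q's transition system — 25 states:
  t0 = a.(d.c.c.0 | (d.0 | d.0 + c.d.0)) ⊢ --a--▸ t1
  t1 = d.c.c.0 | (d.0 | d.0 + c.d.0) ⊢ --c--▸ t2, --d--▸ t3, --d--▸ t4, --d--▸ t5
  t2 = d.c.c.0 | d.0 ⊢ --d--▸ t6, --d--▸ t7
  t3 = c.c.0 | (d.0 | d.0 + c.d.0) ⊢ --c--▸ t6, --c--▸ t8, --d--▸ t10, --d--▸ t9
  t4 = d.c.c.0 | (0 | d.0) ⊢ --d--▸ t11, --d--▸ t9
  t5 = d.c.c.0 | (d.0 | 0) ⊢ --d--▸ t10, --d--▸ t11
  t6 = c.c.0 | d.0 ⊢ --c--▸ t12, --d--▸ t13
  t7 = d.c.c.0 | 0 ⊢ --d--▸ t13
  t8 = c.0 | (d.0 | d.0 + c.d.0) ⊢ --c--▸ t12, --c--▸ t14, --d--▸ t15, --d--▸ t16
  t9 = c.c.0 | (0 | d.0) ⊢ --c--▸ t15, --d--▸ t17
  t10 = c.c.0 | (d.0 | 0) ⊢ --c--▸ t16, --d--▸ t17
  t11 = d.c.c.0 | (0 | 0) ⊢ --d--▸ t17
  t12 = c.0 | d.0 ⊢ --c--▸ t18, --d--▸ t19
  t13 = c.c.0 | 0 ⊢ --c--▸ t19
  t14 = 0 | (d.0 | d.0 + c.d.0) ⊢ --c--▸ t18, --d--▸ t20, --d--▸ t21
  t15 = c.0 | (0 | d.0) ⊢ --c--▸ t20, --d--▸ t22
  t16 = c.0 | (d.0 | 0) ⊢ --c--▸ t21, --d--▸ t22
  t17 = c.c.0 | (0 | 0) ⊢ --c--▸ t22
  t18 = 0 | d.0 ⊢ --d--▸ t23
  t19 = c.0 | 0 ⊢ --c--▸ t23
  t20 = 0 | (0 | d.0) ⊢ --d--▸ t24
  t21 = 0 | (d.0 | 0) ⊢ --d--▸ t24
  t22 = c.0 | (0 | 0) ⊢ --c--▸ t24
  t23 = 0 | 0 ⊢ (no moves)
  t24 = 0 | (0 | 0) ⊢ (no moves)
Run σ = ⟨acc⟩ on P: start {s0}
  step 1 (a): {s1}
  step 2 (c): {s2, s3}
  step 3 (c): {s6, s7}
  P completes σ.
Run σ = ⟨acc⟩ on Q: start {t0}
  step 1 (a): {t1}
  step 2 (c): {t2}
  step 3 (c): ∅ (Q stuck)

acc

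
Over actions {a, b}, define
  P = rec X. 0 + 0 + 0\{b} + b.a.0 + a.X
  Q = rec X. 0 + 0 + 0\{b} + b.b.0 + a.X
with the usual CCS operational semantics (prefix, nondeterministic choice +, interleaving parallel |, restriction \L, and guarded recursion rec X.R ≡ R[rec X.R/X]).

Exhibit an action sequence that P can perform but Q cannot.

P's transition system — 3 states:
  s0 = rec X. 0 + 0 + 0\{b} + b.a.0 + a.X has moves --a--▸ s0, --b--▸ s1
  s1 = a.0 has moves --a--▸ s2
  s2 = 0 has moves stopped
Q's transition system — 3 states:
  t0 = rec X. 0 + 0 + 0\{b} + b.b.0 + a.X has moves --a--▸ t0, --b--▸ t1
  t1 = b.0 has moves --b--▸ t2
  t2 = 0 has moves stopped
Trace ⟨ba⟩ through P, begin at {s0}:
  after b @ step 1: {s1}
  after a @ step 2: {s2}
  P completes σ.
Trace ⟨ba⟩ through Q, begin at {t0}:
  after b @ step 1: {t1}
  after a @ step 2: no successor for Q

ba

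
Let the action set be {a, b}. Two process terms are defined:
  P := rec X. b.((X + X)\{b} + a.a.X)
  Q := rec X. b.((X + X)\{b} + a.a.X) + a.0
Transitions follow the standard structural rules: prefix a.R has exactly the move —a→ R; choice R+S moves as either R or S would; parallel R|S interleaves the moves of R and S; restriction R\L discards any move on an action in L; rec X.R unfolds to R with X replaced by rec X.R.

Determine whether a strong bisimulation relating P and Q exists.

P's transition system — 3 states:
  s0 = rec X. b.((X + X)\{b} + a.a.X) → =b=> s1
  s1 = ((rec X. b.((X + X)\{b} + a.a.X)) + (rec X. b.((X + X)\{b} + a.a.X)))\{b} + a.a.(rec X. b.((X + X)\{b} + a.a.X)) → =a=> s2
  s2 = a.(rec X. b.((X + X)\{b} + a.a.X)) → =a=> s0
Q's transition system — 5 states:
  t0 = rec X. b.((X + X)\{b} + a.a.X) + a.0 → =a=> t1, =b=> t2
  t1 = 0 → ∅
  t2 = ((rec X. b.((X + X)\{b} + a.a.X) + a.0) + (rec X. b.((X + X)\{b} + a.a.X) + a.0))\{b} + a.a.(rec X. b.((X + X)\{b} + a.a.X) + a.0) → =a=> t3, =a=> t4
  t3 = 0\{b} → ∅
  t4 = a.(rec X. b.((X + X)\{b} + a.a.X) + a.0) → =a=> t0
Partition-refinement fixed point:
  B0 = {s0}
  B1 = {s1}
  B2 = {s2}
  B3 = {t0}
  B4 = {t1, t3}
  B5 = {t2}
  B6 = {t4}
s0 ∈ B0, t0 ∈ B3 → different blocks

P ≁ Q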